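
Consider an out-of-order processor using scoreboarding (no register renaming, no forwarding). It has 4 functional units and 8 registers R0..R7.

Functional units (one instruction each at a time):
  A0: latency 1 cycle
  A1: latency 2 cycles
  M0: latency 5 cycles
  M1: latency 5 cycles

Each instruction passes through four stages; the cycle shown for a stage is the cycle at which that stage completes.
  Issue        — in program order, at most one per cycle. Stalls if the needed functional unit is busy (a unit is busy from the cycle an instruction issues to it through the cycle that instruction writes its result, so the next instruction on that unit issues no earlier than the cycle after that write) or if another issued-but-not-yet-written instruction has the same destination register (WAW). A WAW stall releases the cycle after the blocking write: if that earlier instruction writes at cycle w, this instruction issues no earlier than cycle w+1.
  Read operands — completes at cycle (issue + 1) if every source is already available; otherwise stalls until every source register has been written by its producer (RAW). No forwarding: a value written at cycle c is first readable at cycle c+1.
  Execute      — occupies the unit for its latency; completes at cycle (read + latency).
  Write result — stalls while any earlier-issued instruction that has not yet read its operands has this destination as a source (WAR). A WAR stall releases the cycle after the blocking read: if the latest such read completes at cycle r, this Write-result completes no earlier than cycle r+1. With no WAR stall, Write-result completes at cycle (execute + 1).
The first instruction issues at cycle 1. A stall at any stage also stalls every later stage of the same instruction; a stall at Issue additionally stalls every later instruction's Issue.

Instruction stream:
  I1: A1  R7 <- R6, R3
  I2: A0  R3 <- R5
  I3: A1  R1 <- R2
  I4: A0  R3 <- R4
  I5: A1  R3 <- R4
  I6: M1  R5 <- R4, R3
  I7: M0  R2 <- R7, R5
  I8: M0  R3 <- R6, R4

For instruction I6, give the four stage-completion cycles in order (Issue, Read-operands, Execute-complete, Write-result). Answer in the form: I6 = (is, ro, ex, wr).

I6 = (12, 16, 21, 22)

  I1 | 1 | 2 | 4 | 5
  I2 | 2 | 3 | 4 | 5
  I3 | 6 | 7 | 9 | 10   struct: A1 busy until I1 writes@5
  I4 | 7 | 8 | 9 | 10
  I5 | 11 | 12 | 14 | 15   WAW R3: wait I4 write@10
  I6 | 12 | 16 | 21 | 22   RAW R3: wait I5 write@15
  I7 | 13 | 23 | 28 | 29   RAW R5: wait I6 write@22
  I8 | 30 | 31 | 36 | 37   struct: M0 busy until I7 writes@29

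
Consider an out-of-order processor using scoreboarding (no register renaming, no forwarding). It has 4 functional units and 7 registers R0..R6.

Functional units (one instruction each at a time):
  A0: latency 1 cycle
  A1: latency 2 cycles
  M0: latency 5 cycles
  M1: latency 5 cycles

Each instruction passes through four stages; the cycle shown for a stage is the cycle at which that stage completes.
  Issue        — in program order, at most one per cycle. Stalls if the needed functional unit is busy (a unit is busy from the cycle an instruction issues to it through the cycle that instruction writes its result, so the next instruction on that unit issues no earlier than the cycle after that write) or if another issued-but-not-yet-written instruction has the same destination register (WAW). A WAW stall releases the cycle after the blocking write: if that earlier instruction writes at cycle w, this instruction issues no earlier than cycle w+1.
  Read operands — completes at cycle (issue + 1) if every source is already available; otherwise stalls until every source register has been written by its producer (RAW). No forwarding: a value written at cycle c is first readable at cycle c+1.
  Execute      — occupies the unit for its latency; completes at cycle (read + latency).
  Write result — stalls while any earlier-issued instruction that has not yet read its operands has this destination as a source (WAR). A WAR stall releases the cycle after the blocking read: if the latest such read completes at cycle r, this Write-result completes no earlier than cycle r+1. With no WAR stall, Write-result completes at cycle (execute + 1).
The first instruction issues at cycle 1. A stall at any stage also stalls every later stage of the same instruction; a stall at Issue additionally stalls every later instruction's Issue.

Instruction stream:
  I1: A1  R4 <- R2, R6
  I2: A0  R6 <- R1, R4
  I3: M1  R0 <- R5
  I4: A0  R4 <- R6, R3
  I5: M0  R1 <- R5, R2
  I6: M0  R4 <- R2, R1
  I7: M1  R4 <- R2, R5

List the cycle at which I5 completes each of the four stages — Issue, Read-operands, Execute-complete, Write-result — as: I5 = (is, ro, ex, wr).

cycle 1: I1 dispatched to A1
cycle 2: I1 operands ready; I2 dispatched to A0
cycle 3: I3 dispatched to M1
cycle 4: I1 complete; I3 operands ready
cycle 5: R4←I1
cycle 6: I2 operands ready
cycle 7: I2 complete
cycle 8: R6←I2
cycle 9: I3 complete; I4 dispatched to A0
cycle 10: R0←I3; I4 operands ready; I5 dispatched to M0
cycle 11: I4 complete; I5 operands ready
cycle 12: R4←I4
cycle 16: I5 complete
cycle 17: R1←I5
cycle 18: I6 dispatched to M0
cycle 19: I6 operands ready
cycle 24: I6 complete
cycle 25: R4←I6
cycle 26: I7 dispatched to M1
cycle 27: I7 operands ready
cycle 32: I7 complete
cycle 33: R4←I7

I5 = (10, 11, 16, 17)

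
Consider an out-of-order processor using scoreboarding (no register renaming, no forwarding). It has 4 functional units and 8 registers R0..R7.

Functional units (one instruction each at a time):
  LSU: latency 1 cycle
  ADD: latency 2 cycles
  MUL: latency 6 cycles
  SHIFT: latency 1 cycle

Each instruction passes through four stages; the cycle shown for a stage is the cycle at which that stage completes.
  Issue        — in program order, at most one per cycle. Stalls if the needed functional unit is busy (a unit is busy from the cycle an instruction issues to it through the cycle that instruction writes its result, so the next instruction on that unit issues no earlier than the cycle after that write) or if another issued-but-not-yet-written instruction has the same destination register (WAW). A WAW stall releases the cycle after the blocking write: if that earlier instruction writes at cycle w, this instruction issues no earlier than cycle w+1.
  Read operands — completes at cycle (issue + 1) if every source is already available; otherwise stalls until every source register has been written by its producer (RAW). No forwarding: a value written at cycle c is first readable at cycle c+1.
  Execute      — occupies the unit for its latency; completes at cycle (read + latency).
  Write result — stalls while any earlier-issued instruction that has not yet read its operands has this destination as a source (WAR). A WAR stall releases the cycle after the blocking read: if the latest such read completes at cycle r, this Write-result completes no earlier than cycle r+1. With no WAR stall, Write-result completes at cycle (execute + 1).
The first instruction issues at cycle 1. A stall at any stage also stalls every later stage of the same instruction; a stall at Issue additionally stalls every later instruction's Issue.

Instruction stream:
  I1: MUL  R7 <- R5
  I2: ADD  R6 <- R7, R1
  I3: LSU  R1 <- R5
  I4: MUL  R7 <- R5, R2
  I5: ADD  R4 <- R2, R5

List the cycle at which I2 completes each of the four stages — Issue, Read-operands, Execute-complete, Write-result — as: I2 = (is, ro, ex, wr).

I2 = (2, 10, 12, 13)

1) issue 1, read 2, done 8, write 9
2) issue 2, read 10, done 12, write 13  <RAW R7: wait I1 write@9>
3) issue 3, read 4, done 5, write 11  <WAR R1: wait I2 read@10>
4) issue 10, read 11, done 17, write 18  <struct: MUL busy until I1 writes@9>
5) issue 14, read 15, done 17, write 18  <struct: ADD busy until I2 writes@13>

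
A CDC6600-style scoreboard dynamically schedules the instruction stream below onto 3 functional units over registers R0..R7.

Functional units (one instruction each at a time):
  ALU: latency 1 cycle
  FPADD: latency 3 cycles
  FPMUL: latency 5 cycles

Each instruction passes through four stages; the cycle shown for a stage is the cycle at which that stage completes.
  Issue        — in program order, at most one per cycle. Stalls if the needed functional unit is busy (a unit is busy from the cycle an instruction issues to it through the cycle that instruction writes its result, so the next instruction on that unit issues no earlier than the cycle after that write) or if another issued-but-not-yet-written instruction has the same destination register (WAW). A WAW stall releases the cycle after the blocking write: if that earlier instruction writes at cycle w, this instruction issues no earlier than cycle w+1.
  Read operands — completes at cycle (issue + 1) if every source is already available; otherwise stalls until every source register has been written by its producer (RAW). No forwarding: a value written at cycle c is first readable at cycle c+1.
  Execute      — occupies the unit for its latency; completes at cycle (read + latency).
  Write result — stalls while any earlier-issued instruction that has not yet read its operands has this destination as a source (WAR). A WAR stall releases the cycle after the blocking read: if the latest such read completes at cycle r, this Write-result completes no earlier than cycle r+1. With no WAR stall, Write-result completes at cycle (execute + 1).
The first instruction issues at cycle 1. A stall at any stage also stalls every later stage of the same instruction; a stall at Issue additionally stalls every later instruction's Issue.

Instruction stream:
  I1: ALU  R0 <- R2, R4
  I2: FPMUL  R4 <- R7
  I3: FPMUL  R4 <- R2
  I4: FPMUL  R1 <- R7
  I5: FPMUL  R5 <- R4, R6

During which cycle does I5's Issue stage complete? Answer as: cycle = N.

t=1  I1 dispatched to ALU
t=2  I1 operands ready; I2 dispatched to FPMUL
t=3  I1 complete; I2 operands ready
t=4  R0←I1
t=8  I2 complete
t=9  R4←I2
t=10  I3 dispatched to FPMUL
t=11  I3 operands ready
t=16  I3 complete
t=17  R4←I3
t=18  I4 dispatched to FPMUL
t=19  I4 operands ready
t=24  I4 complete
t=25  R1←I4
t=26  I5 dispatched to FPMUL
t=27  I5 operands ready
t=32  I5 complete
t=33  R5←I5

cycle = 26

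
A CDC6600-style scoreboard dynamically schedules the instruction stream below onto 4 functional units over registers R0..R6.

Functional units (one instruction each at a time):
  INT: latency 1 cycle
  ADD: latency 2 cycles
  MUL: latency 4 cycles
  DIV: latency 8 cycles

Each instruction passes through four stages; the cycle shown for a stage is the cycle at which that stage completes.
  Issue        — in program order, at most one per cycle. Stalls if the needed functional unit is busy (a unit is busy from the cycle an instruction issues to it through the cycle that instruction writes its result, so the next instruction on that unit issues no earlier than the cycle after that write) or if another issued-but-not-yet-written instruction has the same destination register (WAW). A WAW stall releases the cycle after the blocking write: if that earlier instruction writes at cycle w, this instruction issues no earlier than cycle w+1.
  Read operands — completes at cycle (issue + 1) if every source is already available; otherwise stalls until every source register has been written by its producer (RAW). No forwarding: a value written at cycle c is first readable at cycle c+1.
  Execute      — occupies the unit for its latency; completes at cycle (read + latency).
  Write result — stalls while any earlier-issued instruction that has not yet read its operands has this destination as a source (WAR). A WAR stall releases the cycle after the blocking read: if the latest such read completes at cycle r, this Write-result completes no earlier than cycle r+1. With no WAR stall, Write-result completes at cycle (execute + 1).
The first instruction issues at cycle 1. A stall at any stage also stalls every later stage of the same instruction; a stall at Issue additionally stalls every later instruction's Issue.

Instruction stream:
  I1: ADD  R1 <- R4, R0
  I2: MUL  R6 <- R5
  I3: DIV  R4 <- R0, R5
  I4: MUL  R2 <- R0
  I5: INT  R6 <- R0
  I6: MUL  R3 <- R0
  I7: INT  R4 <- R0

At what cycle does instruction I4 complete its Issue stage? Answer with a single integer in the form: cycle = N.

I1: IS=1 RO=2 EX=4 WR=5
I2: IS=2 RO=3 EX=7 WR=8
I3: IS=3 RO=4 EX=12 WR=13
I4: IS=9 RO=10 EX=14 WR=15  [struct: MUL busy until I2 writes@8]
I5: IS=10 RO=11 EX=12 WR=13
I6: IS=16 RO=17 EX=21 WR=22  [struct: MUL busy until I4 writes@15]
I7: IS=17 RO=18 EX=19 WR=20

cycle = 9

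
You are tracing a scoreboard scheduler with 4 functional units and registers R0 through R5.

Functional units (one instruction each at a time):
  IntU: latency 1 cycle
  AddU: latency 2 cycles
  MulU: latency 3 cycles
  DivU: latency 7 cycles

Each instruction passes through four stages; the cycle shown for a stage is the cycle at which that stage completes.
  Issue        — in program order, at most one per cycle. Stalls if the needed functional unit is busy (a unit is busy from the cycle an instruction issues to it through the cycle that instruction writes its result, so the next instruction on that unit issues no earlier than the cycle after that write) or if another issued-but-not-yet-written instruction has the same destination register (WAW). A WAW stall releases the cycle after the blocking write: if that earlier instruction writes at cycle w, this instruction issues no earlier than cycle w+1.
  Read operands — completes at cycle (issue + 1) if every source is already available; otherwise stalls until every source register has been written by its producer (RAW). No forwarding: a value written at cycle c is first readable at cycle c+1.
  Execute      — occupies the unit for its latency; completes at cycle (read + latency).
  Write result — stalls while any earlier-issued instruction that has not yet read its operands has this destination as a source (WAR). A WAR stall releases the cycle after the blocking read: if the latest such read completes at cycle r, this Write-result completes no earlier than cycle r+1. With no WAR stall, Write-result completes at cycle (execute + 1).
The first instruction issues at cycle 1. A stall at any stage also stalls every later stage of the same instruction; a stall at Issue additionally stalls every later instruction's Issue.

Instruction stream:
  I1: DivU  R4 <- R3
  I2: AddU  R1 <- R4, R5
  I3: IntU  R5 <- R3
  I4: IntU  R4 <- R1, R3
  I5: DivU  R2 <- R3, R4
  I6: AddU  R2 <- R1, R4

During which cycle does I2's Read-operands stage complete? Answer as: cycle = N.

[1] I1 dispatched to DivU
[2] I1 operands ready; I2 dispatched to AddU
[3] I3 dispatched to IntU
[4] I3 operands ready
[5] I3 complete
[9] I1 complete
[10] R4←I1
[11] I2 operands ready
[12] R5←I3
[13] I2 complete; I4 dispatched to IntU
[14] R1←I2; I5 dispatched to DivU
[15] I4 operands ready
[16] I4 complete
[17] R4←I4
[18] I5 operands ready
[25] I5 complete
[26] R2←I5
[27] I6 dispatched to AddU
[28] I6 operands ready
[30] I6 complete
[31] R2←I6

cycle = 11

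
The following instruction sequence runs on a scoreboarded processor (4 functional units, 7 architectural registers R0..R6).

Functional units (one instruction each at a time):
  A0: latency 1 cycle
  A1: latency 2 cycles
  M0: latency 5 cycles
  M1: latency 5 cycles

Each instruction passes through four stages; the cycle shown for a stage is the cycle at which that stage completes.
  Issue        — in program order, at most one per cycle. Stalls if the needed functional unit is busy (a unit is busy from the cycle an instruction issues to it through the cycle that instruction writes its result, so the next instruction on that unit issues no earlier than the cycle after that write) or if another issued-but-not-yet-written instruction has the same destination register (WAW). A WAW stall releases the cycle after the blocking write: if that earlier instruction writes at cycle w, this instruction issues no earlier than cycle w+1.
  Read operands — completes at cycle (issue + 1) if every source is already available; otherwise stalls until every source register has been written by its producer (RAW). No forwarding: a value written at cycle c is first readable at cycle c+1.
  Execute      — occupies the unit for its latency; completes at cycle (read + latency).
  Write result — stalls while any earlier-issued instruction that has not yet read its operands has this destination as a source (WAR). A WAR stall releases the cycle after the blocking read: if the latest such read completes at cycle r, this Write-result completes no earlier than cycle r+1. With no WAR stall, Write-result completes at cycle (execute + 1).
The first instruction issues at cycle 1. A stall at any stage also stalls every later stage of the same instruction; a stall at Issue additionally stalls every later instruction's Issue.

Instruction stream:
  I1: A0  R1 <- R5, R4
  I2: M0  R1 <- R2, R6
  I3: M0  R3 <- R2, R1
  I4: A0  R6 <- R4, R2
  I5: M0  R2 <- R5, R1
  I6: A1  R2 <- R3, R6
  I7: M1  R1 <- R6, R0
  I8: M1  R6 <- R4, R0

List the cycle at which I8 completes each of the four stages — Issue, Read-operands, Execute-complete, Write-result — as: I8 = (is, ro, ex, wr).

I1: IS=1 RO=2 EX=3 WR=4
I2: IS=5 RO=6 EX=11 WR=12  [WAW R1: wait I1 write@4]
I3: IS=13 RO=14 EX=19 WR=20  [struct: M0 busy until I2 writes@12]
I4: IS=14 RO=15 EX=16 WR=17
I5: IS=21 RO=22 EX=27 WR=28  [struct: M0 busy until I3 writes@20]
I6: IS=29 RO=30 EX=32 WR=33  [WAW R2: wait I5 write@28]
I7: IS=30 RO=31 EX=36 WR=37
I8: IS=38 RO=39 EX=44 WR=45  [struct: M1 busy until I7 writes@37]

I8 = (38, 39, 44, 45)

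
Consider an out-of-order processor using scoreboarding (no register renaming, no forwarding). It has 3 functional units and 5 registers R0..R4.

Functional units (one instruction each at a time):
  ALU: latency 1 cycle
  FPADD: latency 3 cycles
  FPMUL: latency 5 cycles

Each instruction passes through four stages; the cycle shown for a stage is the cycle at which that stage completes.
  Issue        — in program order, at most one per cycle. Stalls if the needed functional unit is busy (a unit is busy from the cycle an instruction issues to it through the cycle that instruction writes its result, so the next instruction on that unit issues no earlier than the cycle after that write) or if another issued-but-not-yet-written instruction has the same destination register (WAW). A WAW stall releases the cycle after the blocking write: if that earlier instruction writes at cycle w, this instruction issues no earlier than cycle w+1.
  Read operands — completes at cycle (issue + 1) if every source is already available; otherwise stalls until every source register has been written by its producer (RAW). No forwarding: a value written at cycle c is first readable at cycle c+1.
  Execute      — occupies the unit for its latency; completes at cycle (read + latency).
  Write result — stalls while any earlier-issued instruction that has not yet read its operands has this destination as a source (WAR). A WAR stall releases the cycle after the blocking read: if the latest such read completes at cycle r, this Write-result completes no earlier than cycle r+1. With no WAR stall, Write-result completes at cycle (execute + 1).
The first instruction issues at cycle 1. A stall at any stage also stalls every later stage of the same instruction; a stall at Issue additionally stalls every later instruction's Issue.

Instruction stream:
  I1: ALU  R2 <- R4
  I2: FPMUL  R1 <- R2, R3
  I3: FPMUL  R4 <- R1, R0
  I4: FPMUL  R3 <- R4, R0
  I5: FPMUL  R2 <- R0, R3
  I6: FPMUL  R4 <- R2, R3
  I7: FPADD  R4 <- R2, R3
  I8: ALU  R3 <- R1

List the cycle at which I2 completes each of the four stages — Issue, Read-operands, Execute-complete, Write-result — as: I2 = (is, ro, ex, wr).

I2 = (2, 5, 10, 11)

[1] issue I1 (ALU)
[2] I1 read-ops · issue I2 (FPMUL)
[3] I1 finished on ALU
[4] I1→R2
[5] I2 read-ops
[10] I2 finished on FPMUL
[11] I2→R1
[12] issue I3 (FPMUL)
[13] I3 read-ops
[18] I3 finished on FPMUL
[19] I3→R4
[20] issue I4 (FPMUL)
[21] I4 read-ops
[26] I4 finished on FPMUL
[27] I4→R3
[28] issue I5 (FPMUL)
[29] I5 read-ops
[34] I5 finished on FPMUL
[35] I5→R2
[36] issue I6 (FPMUL)
[37] I6 read-ops
[42] I6 finished on FPMUL
[43] I6→R4
[44] issue I7 (FPADD)
[45] I7 read-ops · issue I8 (ALU)
[46] I8 read-ops
[47] I8 finished on ALU
[48] I7 finished on FPADD · I8→R3
[49] I7→R4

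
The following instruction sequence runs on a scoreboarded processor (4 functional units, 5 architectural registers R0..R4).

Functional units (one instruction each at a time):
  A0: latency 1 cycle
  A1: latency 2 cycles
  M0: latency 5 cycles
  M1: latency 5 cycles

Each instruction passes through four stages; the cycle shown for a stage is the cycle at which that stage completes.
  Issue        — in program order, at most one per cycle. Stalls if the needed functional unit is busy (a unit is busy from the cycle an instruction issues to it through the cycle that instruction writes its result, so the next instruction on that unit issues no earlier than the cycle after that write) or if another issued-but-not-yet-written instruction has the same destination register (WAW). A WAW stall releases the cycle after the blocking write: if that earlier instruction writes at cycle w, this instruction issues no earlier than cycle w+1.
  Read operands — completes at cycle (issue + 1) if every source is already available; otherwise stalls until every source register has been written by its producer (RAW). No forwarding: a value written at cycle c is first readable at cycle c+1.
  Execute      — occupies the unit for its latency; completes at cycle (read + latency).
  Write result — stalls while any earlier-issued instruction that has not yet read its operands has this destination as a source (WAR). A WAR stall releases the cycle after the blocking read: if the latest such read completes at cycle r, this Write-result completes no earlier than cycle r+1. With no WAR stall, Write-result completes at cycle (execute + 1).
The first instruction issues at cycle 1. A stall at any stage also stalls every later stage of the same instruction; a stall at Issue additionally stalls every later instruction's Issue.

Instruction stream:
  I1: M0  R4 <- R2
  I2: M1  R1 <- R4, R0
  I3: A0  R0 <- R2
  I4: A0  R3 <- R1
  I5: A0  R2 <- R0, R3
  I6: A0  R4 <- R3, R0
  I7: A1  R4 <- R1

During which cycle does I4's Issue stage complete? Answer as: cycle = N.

cycle = 11

[I1] 1/2/7/8
[I2] 2/9/14/15  (RAW R4: wait I1 write@8)
[I3] 3/4/5/10  (WAR R0: wait I2 read@9)
[I4] 11/16/17/18  (struct: A0 busy until I3 writes@10; RAW R1: wait I2 write@15)
[I5] 19/20/21/22  (struct: A0 busy until I4 writes@18)
[I6] 23/24/25/26  (struct: A0 busy until I5 writes@22)
[I7] 27/28/30/31  (WAW R4: wait I6 write@26)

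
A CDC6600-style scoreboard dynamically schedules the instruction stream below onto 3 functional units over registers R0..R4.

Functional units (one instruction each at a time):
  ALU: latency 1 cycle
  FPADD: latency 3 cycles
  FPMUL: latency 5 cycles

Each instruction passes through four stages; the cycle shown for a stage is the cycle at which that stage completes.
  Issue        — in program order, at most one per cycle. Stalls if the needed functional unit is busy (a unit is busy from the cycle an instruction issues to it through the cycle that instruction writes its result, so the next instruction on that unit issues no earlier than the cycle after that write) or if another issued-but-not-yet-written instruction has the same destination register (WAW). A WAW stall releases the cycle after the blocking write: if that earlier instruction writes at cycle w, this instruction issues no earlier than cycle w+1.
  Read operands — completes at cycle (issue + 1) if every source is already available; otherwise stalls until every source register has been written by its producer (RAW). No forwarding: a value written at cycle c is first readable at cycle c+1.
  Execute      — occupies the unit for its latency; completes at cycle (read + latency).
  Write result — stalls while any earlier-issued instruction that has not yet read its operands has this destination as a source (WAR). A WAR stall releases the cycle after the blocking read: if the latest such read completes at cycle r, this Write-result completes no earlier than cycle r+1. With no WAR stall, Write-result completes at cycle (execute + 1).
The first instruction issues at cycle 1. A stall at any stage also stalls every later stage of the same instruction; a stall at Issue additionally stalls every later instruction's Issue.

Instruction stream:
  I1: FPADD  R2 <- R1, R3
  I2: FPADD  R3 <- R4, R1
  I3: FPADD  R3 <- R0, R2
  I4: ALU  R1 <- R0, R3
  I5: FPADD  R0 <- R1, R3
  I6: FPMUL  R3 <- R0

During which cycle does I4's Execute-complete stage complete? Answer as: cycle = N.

I1 -> (1, 2, 5, 6)
I2 -> (7, 8, 11, 12)  // struct: FPADD busy until I1 writes@6
I3 -> (13, 14, 17, 18)  // struct: FPADD busy until I2 writes@12
I4 -> (14, 19, 20, 21)  // RAW R3: wait I3 write@18
I5 -> (19, 22, 25, 26)  // struct: FPADD busy until I3 writes@18, RAW R1: wait I4 write@21
I6 -> (20, 27, 32, 33)  // RAW R0: wait I5 write@26

cycle = 20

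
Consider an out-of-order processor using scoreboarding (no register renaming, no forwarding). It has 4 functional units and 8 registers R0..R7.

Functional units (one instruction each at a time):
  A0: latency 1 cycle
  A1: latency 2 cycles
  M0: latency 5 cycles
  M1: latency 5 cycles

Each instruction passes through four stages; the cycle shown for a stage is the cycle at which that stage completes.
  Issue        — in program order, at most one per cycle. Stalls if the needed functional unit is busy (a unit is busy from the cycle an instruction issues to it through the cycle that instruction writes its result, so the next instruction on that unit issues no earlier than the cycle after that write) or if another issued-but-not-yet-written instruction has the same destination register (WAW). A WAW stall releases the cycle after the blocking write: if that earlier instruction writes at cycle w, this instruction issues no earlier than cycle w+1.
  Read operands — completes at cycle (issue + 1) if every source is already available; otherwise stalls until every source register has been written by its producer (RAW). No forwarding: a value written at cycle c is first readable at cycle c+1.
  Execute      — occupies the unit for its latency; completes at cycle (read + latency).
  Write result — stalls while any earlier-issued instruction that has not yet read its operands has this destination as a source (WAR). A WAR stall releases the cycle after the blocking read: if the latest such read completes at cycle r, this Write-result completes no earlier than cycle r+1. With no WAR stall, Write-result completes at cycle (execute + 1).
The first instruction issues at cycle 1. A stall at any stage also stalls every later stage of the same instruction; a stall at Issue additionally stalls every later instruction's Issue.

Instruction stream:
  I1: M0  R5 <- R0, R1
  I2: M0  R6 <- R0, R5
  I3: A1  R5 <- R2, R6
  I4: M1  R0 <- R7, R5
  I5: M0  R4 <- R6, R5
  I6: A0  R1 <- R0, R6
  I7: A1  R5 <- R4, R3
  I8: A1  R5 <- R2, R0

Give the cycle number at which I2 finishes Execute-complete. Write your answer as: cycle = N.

1) issue 1, read 2, done 7, write 8
2) issue 9, read 10, done 15, write 16  <struct: M0 busy until I1 writes@8>
3) issue 10, read 17, done 19, write 20  <RAW R6: wait I2 write@16>
4) issue 11, read 21, done 26, write 27  <RAW R5: wait I3 write@20>
5) issue 17, read 21, done 26, write 27  <struct: M0 busy until I2 writes@16 / RAW R5: wait I3 write@20>
6) issue 18, read 28, done 29, write 30  <RAW R0: wait I4 write@27>
7) issue 21, read 28, done 30, write 31  <struct: A1 busy until I3 writes@20 / RAW R4: wait I5 write@27>
8) issue 32, read 33, done 35, write 36  <struct: A1 busy until I7 writes@31>

cycle = 15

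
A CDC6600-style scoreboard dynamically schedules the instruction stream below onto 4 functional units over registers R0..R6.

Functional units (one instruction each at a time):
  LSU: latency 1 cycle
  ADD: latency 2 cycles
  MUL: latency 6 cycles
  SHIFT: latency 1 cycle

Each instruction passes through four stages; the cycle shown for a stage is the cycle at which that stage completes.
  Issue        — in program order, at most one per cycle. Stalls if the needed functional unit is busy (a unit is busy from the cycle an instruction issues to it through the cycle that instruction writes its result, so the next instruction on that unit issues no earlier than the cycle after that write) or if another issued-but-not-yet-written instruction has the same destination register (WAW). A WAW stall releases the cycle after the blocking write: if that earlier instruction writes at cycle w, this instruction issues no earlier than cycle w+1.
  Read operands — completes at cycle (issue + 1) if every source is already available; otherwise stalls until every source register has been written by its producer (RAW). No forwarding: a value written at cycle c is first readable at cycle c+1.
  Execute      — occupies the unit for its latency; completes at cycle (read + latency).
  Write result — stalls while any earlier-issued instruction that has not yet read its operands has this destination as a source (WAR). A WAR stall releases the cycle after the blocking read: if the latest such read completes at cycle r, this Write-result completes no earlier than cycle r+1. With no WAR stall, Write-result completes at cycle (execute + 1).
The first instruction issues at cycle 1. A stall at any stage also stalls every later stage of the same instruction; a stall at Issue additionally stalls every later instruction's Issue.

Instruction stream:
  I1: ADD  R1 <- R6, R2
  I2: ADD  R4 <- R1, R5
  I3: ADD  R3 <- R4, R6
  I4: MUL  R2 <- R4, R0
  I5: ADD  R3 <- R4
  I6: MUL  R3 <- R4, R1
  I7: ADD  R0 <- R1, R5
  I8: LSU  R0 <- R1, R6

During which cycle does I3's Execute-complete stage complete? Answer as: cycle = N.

cycle = 14

t=1  I1 issues→ADD
t=2  I1 reads
t=4  I1 exec-done
t=5  I1 writes R1
t=6  I2 issues→ADD
t=7  I2 reads
t=9  I2 exec-done
t=10  I2 writes R4
t=11  I3 issues→ADD
t=12  I3 reads; I4 issues→MUL
t=13  I4 reads
t=14  I3 exec-done
t=15  I3 writes R3
t=16  I5 issues→ADD
t=17  I5 reads
t=19  I4 exec-done; I5 exec-done
t=20  I4 writes R2; I5 writes R3
t=21  I6 issues→MUL
t=22  I6 reads; I7 issues→ADD
t=23  I7 reads
t=25  I7 exec-done
t=26  I7 writes R0
t=27  I8 issues→LSU
t=28  I6 exec-done; I8 reads
t=29  I6 writes R3; I8 exec-done
t=30  I8 writes R0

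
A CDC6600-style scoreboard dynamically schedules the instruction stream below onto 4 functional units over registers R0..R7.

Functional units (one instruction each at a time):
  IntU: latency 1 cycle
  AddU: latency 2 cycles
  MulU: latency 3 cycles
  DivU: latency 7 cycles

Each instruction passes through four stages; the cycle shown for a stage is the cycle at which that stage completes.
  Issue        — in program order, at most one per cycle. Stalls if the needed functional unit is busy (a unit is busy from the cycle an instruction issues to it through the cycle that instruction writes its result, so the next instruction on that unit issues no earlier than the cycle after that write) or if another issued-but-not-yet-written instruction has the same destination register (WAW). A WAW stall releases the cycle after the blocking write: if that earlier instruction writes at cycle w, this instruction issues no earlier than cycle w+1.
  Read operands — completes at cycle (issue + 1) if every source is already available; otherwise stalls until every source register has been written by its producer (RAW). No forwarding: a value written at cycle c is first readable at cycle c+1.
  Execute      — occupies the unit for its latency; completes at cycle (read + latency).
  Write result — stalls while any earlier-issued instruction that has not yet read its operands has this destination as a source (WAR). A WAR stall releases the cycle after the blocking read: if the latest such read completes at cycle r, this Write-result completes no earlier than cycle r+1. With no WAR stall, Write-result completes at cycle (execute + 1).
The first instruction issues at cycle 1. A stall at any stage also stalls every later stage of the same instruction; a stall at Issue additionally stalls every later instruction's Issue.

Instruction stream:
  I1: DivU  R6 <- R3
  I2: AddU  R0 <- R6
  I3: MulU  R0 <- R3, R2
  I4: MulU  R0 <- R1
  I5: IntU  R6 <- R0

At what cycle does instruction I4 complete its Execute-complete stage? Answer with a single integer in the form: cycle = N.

cycle = 25

cycle 1: I1 dispatched to DivU
cycle 2: I1 operands ready | I2 dispatched to AddU
cycle 9: I1 complete
cycle 10: R6←I1
cycle 11: I2 operands ready
cycle 13: I2 complete
cycle 14: R0←I2
cycle 15: I3 dispatched to MulU
cycle 16: I3 operands ready
cycle 19: I3 complete
cycle 20: R0←I3
cycle 21: I4 dispatched to MulU
cycle 22: I4 operands ready | I5 dispatched to IntU
cycle 25: I4 complete
cycle 26: R0←I4
cycle 27: I5 operands ready
cycle 28: I5 complete
cycle 29: R6←I5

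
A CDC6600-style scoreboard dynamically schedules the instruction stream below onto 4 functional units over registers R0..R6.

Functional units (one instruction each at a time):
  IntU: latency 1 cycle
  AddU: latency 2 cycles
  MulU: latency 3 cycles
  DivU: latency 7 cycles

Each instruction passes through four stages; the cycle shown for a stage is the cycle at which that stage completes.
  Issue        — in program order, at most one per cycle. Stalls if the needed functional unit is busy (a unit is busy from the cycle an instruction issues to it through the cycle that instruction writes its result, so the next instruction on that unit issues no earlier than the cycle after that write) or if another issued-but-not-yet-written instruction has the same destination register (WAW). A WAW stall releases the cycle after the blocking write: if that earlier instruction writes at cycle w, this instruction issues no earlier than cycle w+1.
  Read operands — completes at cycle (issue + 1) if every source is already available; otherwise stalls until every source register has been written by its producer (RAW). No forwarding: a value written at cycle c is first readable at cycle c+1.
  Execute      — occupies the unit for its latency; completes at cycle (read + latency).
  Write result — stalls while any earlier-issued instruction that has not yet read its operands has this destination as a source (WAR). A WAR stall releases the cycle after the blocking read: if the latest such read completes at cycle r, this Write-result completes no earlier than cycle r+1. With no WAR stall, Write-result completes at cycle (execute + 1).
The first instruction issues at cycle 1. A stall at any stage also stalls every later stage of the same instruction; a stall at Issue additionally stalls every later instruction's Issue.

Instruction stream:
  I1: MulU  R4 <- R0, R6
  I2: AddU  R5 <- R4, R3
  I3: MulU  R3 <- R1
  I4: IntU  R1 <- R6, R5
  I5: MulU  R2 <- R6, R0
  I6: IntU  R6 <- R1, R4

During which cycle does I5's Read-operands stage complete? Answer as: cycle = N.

c1: issue I1 (MulU)
c2: I1 read-ops | issue I2 (AddU)
c5: I1 finished on MulU
c6: I1→R4
c7: I2 read-ops | issue I3 (MulU)
c8: I3 read-ops | issue I4 (IntU)
c9: I2 finished on AddU
c10: I2→R5
c11: I3 finished on MulU | I4 read-ops
c12: I3→R3 | I4 finished on IntU
c13: I4→R1 | issue I5 (MulU)
c14: I5 read-ops | issue I6 (IntU)
c15: I6 read-ops
c16: I6 finished on IntU
c17: I5 finished on MulU | I6→R6
c18: I5→R2

cycle = 14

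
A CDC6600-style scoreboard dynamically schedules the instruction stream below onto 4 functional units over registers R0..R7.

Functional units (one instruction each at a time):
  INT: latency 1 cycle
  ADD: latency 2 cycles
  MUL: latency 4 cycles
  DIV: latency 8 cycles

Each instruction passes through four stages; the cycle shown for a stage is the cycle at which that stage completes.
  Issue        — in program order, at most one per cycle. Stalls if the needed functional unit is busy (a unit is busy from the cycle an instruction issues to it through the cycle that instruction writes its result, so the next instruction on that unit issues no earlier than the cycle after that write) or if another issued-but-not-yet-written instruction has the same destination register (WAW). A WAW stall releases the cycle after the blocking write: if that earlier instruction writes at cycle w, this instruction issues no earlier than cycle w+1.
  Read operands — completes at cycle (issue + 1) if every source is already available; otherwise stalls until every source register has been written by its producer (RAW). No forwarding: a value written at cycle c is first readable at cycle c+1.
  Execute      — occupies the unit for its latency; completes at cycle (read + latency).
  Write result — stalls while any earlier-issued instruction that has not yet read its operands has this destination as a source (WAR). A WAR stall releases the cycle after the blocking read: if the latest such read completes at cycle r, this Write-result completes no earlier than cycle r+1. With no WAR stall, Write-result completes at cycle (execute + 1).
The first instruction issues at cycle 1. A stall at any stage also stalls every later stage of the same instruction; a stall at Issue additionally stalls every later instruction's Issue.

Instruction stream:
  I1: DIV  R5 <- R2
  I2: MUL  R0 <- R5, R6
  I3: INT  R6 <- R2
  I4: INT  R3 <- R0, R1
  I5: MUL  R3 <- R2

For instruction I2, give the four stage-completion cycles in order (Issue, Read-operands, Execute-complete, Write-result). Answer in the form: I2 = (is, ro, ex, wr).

I1  is:1  ro:2  ex:10  wr:11
I2  is:2  ro:12  ex:16  wr:17  — RAW R5: wait I1 write@11
I3  is:3  ro:4  ex:5  wr:13  — WAR R6: wait I2 read@12
I4  is:14  ro:18  ex:19  wr:20  — struct: INT busy until I3 writes@13, RAW R0: wait I2 write@17
I5  is:21  ro:22  ex:26  wr:27  — WAW R3: wait I4 write@20

I2 = (2, 12, 16, 17)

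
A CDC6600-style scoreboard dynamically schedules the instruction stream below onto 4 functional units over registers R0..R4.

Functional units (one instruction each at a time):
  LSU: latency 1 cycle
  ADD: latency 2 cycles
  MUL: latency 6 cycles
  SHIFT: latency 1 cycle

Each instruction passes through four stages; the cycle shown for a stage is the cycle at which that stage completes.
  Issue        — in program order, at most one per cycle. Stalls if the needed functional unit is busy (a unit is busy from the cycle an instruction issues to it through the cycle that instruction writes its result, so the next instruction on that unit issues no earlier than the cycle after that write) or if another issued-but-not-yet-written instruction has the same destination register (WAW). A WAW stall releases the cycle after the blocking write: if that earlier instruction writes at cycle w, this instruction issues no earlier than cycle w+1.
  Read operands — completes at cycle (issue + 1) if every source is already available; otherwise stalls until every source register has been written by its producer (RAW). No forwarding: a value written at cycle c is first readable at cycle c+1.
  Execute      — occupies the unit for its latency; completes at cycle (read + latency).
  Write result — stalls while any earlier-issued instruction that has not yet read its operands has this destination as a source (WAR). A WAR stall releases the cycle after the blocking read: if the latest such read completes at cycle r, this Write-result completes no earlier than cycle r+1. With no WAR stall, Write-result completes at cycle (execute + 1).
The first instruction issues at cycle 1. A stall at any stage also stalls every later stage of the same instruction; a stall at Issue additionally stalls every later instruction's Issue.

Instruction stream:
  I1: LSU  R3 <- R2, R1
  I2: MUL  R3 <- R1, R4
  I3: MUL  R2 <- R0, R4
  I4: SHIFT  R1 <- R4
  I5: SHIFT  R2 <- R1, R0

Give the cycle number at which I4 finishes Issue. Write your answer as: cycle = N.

cycle = 15

cycle 1: I1 issues→LSU
cycle 2: I1 reads
cycle 3: I1 exec-done
cycle 4: I1 writes R3
cycle 5: I2 issues→MUL
cycle 6: I2 reads
cycle 12: I2 exec-done
cycle 13: I2 writes R3
cycle 14: I3 issues→MUL
cycle 15: I3 reads · I4 issues→SHIFT
cycle 16: I4 reads
cycle 17: I4 exec-done
cycle 18: I4 writes R1
cycle 21: I3 exec-done
cycle 22: I3 writes R2
cycle 23: I5 issues→SHIFT
cycle 24: I5 reads
cycle 25: I5 exec-done
cycle 26: I5 writes R2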